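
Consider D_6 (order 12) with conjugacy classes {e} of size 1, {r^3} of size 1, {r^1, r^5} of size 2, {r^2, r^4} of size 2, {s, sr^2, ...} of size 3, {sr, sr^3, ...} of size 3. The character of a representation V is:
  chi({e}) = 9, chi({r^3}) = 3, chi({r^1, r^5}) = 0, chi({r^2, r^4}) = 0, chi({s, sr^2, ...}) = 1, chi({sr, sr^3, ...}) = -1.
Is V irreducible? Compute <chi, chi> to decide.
Not irreducible (reducible): <chi, chi> = 8 > 1.

Derivation: <chi, chi> = (1/|G|) sum_C |C| * |chi(C)|^2 = (1/12)[1*|9|^2 + 1*|3|^2 + 2*|0|^2 + 2*|0|^2 + 3*|1|^2 + 3*|-1|^2]
  = (1/12)[(81) + (9) + (0) + (0) + (3) + (3)] = 96/12 = 8.
A character is irreducible iff <chi, chi> = 1, so this representation is reducible.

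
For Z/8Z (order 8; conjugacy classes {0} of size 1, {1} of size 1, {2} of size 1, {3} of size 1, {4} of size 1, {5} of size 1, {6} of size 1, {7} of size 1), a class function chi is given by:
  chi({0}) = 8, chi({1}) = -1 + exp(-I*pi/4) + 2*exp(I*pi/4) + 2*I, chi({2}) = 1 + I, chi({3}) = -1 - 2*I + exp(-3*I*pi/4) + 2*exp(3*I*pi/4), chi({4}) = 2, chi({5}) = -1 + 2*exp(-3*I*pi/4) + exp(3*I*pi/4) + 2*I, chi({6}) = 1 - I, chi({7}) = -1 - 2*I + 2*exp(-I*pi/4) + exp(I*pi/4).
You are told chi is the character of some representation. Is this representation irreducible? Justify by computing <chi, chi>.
Not irreducible (reducible): <chi, chi> = 14 > 1.

Details: <chi, chi> = (1/|G|) sum_C |C| * |chi(C)|^2 = (1/8)[1*|8|^2 + 1*|-1 + exp(-I*pi/4) + 2*exp(I*pi/4) + 2*I|^2 + 1*|1 + I|^2 + 1*|-1 - 2*I + exp(-3*I*pi/4) + 2*exp(3*I*pi/4)|^2 + 1*|2|^2 + 1*|-1 + 2*exp(-3*I*pi/4) + exp(3*I*pi/4) + 2*I|^2 + 1*|1 - I|^2 + 1*|-1 - 2*I + 2*exp(-I*pi/4) + exp(I*pi/4)|^2]
  = (1/8)[(64) + (10 - 2*exp(3*I*pi/4) - exp(I*pi/4) - 3*exp(-I*pi/4)) + (2) + (10 - 3*exp(3*I*pi/4) - exp(-3*I*pi/4) - 2*exp(-I*pi/4)) + (4) + (10 - 3*exp(3*I*pi/4) - exp(-3*I*pi/4) - 2*exp(-I*pi/4)) + (2) + (10 - 2*exp(3*I*pi/4) - exp(I*pi/4) - 3*exp(-I*pi/4))] = 112/8 = 14.
(Exp terms are combined using exp(i*s)*conj(exp(i*t)) = exp(i*(s-t)), and sums of them are collapsed using the identity that for every m > 1 the m distinct m-th roots of unity sum to 0, e.g. 1 + exp(2*I*pi/3) + exp(-2*I*pi/3) = 0.)
A character is irreducible iff <chi, chi> = 1, so this representation is reducible.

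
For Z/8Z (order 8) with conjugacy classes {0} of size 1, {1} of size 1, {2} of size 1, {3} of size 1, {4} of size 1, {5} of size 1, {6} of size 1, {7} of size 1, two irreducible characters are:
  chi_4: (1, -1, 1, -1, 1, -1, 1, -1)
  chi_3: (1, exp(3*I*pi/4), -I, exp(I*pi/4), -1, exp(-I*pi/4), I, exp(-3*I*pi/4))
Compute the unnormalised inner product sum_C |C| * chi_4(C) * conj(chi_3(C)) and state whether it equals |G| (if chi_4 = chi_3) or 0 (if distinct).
Sum = 0; so <chi_4, chi_3> = 0 (distinct irreducibles are orthogonal).

Derivation: Compute term by term over conjugacy classes (|C| * chi_4(C) * conj(chi_3(C))):
  1*(1)*conj(1) + 1*(-1)*conj(exp(3*I*pi/4)) + 1*(1)*conj(-I) + 1*(-1)*conj(exp(I*pi/4)) + 1*(1)*conj(-1) + 1*(-1)*conj(exp(-I*pi/4)) + 1*(1)*conj(I) + 1*(-1)*conj(exp(-3*I*pi/4))
  = (1) + (-exp(-3*I*pi/4)) + (I) + (-exp(-I*pi/4)) + (-1) + (-exp(I*pi/4)) + (-I) + (-exp(3*I*pi/4))
  = 0.
(Exp terms are combined using exp(i*s)*conj(exp(i*t)) = exp(i*(s-t)), and sums of them are collapsed using the identity that for every m > 1 the m distinct m-th roots of unity sum to 0, e.g. 1 + exp(2*I*pi/3) + exp(-2*I*pi/3) = 0.)
Dividing by |G| = 8 gives 0/8 = 0, matching the row-orthogonality relation <chi_4, chi_3> = [chi_4 = chi_3].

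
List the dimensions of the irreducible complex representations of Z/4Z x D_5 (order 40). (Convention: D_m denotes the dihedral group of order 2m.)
Dimensions: 1, 1, 1, 1, 1, 1, 1, 1, 2, 2, 2, 2, 2, 2, 2, 2

Details: There are 16 irreducibles (= number of conjugacy classes). Their dimensions d_i satisfy sum d_i^2 = |G| = 40: 1 + 1 + 1 + 1 + 1 + 1 + 1 + 1 + 4 + 4 + 4 + 4 + 4 + 4 + 4 + 4 = 40. (For the product with Z/4Z: each of the 4 1-dim characters of Z/4Z tensors with each irrep of D_5, giving 4 copies of each D_5-dimension.)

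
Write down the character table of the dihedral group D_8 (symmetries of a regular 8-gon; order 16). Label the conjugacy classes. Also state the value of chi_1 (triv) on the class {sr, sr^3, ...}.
Conjugacy classes: {e} of size 1, {r^4} of size 1, {r^1, r^7} of size 2, {r^2, r^6} of size 2, {r^3, r^5} of size 2, {s, sr^2, ...} of size 4, {sr, sr^3, ...} of size 4.
Character table:
  irrep \ class              {e} (size 1)  {r^4} (size 1)  {r^1, r^7} (size 2)  {r^2, r^6} (size 2)  {r^3, r^5} (size 2)  {s, sr^2, ...} (size 4)  {sr, sr^3, ...} (size 4)
  chi_1 (triv)               1             1               1                    1                    1                    1                        1                       
  chi_2 (sign: r->1, s->-1)  1             1               1                    1                    1                    -1                       -1                      
  chi_3 (r->-1, s->1)        1             1               -1                   1                    -1                   1                        -1                      
  chi_4 (r->-1, s->-1)       1             1               -1                   1                    -1                   -1                       1                       
  chi_5 (2d, j=1)            2             -2              sqrt(2)              0                    -sqrt(2)             0                        0                       
  chi_6 (2d, j=2)            2             2               0                    -2                   0                    0                        0                       
  chi_7 (2d, j=3)            2             -2              -sqrt(2)             0                    sqrt(2)              0                        0                       

Spot check: chi_1 (triv) on {sr, sr^3, ...} = 1.

Derivation: D_8 has order 2*8 = 16 with 7 conjugacy classes, hence 7 irreducibles. Sum of squared dims 1 + 1 + 1 + 1 + 4 + 4 + 4 = 16 = |G|. Linear characters come from the abelianisation; the 2-dimensional irreps have character r^k -> 2*cos(2*pi*j*k/8), reflections -> 0.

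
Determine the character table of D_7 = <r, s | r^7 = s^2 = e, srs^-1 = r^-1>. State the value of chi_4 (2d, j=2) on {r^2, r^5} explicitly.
Conjugacy classes: {e} of size 1, {r^1, r^6} of size 2, {r^2, r^5} of size 2, {r^3, r^4} of size 2, {s, sr, ..., sr^6} of size 7.
Character table:
  irrep \ class              {e} (size 1)  {r^1, r^6} (size 2)  {r^2, r^5} (size 2)  {r^3, r^4} (size 2)  {s, sr, ..., sr^6} (size 7)
  chi_1 (triv)               1             1                    1                    1                    1                          
  chi_2 (sign: r->1, s->-1)  1             1                    1                    1                    -1                         
  chi_3 (2d, j=1)            2             2*cos(2*pi/7)        -2*cos(3*pi/7)       -2*cos(pi/7)         0                          
  chi_4 (2d, j=2)            2             -2*cos(3*pi/7)       -2*cos(pi/7)         2*cos(2*pi/7)        0                          
  chi_5 (2d, j=3)            2             -2*cos(pi/7)         2*cos(2*pi/7)        -2*cos(3*pi/7)       0                          

Spot check: chi_4 (2d, j=2) on {r^2, r^5} = -2*cos(pi/7).

Working: D_7 has order 2*7 = 14 with 5 conjugacy classes, hence 5 irreducibles. Sum of squared dims 1 + 1 + 4 + 4 + 4 = 14 = |G|. Linear characters come from the abelianisation; the 2-dimensional irreps have character r^k -> 2*cos(2*pi*j*k/7), reflections -> 0.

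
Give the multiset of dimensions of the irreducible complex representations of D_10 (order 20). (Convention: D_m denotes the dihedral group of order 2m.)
Dimensions: 1, 1, 1, 1, 2, 2, 2, 2

Reasoning: There are 8 irreducibles (= number of conjugacy classes). Their dimensions d_i satisfy sum d_i^2 = |G| = 20: 1 + 1 + 1 + 1 + 4 + 4 + 4 + 4 = 20.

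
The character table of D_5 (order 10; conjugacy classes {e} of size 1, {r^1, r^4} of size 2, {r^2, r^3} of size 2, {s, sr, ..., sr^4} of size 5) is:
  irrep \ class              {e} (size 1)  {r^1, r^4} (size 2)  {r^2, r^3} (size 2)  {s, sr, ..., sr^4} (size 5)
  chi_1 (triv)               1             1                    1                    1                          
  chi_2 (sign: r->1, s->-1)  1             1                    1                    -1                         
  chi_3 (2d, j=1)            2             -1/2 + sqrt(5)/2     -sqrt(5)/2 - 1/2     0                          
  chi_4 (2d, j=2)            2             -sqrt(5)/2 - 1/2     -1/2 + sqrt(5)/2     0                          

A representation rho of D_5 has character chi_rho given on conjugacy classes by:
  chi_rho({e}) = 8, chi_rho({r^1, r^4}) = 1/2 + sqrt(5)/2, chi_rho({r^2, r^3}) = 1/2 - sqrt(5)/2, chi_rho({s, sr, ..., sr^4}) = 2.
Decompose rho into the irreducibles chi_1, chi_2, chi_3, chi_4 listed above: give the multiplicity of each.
Multiplicities: chi_1: 2, chi_2: 0, chi_3: 2, chi_4: 1.

Why: Use <chi_rho, chi> = (1/|G|) sum_C |C| * chi_rho(C) * conj(chi(C)) with |G| = 10 for each irreducible chi in the table:
  <chi_rho, chi_1> = (1/10)[1*(8)*conj(1) + 2*(1/2 + sqrt(5)/2)*conj(1) + 2*(1/2 - sqrt(5)/2)*conj(1) + 5*(2)*conj(1)]
      = (1/10)[(8) + (1 + sqrt(5)) + (1 - sqrt(5)) + (10)] = 20/10 = 2
  <chi_rho, chi_2> = (1/10)[1*(8)*conj(1) + 2*(1/2 + sqrt(5)/2)*conj(1) + 2*(1/2 - sqrt(5)/2)*conj(1) + 5*(2)*conj(-1)]
      = (1/10)[(8) + (1 + sqrt(5)) + (1 - sqrt(5)) + (-10)] = 0/10 = 0
  <chi_rho, chi_3> = (1/10)[1*(8)*conj(2) + 2*(1/2 + sqrt(5)/2)*conj(-1/2 + sqrt(5)/2) + 2*(1/2 - sqrt(5)/2)*conj(-sqrt(5)/2 - 1/2) + 5*(2)*conj(0)]
      = (1/10)[(16) + (2) + (2) + (0)] = 20/10 = 2
  <chi_rho, chi_4> = (1/10)[1*(8)*conj(2) + 2*(1/2 + sqrt(5)/2)*conj(-sqrt(5)/2 - 1/2) + 2*(1/2 - sqrt(5)/2)*conj(-1/2 + sqrt(5)/2) + 5*(2)*conj(0)]
      = (1/10)[(16) + (-3 - sqrt(5)) + (-3 + sqrt(5)) + (0)] = 10/10 = 1
Dimension check: dim(rho) = sum (mult * dim) = 2*1 + 0*1 + 2*2 + 1*2 = 8 = chi_rho(e) = 8.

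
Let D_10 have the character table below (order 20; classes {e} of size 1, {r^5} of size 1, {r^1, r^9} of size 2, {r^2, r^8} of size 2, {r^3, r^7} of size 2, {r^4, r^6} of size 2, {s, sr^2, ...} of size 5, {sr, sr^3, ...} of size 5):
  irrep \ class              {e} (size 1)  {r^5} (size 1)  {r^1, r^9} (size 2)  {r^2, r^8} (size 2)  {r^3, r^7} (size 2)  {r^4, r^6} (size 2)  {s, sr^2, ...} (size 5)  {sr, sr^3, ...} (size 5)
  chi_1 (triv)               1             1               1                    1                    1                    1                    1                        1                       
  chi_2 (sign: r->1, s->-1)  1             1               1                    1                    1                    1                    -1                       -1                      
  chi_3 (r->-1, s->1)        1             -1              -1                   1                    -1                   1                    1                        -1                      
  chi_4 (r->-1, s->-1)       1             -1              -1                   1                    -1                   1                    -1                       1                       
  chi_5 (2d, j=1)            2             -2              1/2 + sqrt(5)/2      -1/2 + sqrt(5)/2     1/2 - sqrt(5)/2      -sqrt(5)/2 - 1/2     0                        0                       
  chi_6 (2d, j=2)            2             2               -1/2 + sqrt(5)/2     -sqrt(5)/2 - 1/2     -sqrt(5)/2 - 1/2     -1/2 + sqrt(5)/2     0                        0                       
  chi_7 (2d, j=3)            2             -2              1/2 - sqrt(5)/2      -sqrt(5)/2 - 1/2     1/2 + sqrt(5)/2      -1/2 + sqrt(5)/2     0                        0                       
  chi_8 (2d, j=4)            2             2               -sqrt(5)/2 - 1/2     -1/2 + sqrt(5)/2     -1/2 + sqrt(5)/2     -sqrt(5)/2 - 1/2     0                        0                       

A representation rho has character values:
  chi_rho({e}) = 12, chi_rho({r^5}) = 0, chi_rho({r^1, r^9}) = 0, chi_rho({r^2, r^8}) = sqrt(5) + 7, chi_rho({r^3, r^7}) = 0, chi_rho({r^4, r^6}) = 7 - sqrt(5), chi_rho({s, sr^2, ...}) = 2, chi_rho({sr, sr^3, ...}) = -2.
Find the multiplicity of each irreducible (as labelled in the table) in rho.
Multiplicities: chi_1: 2, chi_2: 2, chi_3: 3, chi_4: 1, chi_5: 1, chi_6: 0, chi_7: 0, chi_8: 1.

Explanation: Use <chi_rho, chi> = (1/|G|) sum_C |C| * chi_rho(C) * conj(chi(C)) with |G| = 20 for each irreducible chi in the table:
  <chi_rho, chi_1> = (1/20)[1*(12)*conj(1) + 1*(0)*conj(1) + 2*(0)*conj(1) + 2*(sqrt(5) + 7)*conj(1) + 2*(0)*conj(1) + 2*(7 - sqrt(5))*conj(1) + 5*(2)*conj(1) + 5*(-2)*conj(1)]
      = (1/20)[(12) + (0) + (0) + (2*sqrt(5) + 14) + (0) + (14 - 2*sqrt(5)) + (10) + (-10)] = 40/20 = 2
  <chi_rho, chi_2> = (1/20)[1*(12)*conj(1) + 1*(0)*conj(1) + 2*(0)*conj(1) + 2*(sqrt(5) + 7)*conj(1) + 2*(0)*conj(1) + 2*(7 - sqrt(5))*conj(1) + 5*(2)*conj(-1) + 5*(-2)*conj(-1)]
      = (1/20)[(12) + (0) + (0) + (2*sqrt(5) + 14) + (0) + (14 - 2*sqrt(5)) + (-10) + (10)] = 40/20 = 2
  <chi_rho, chi_3> = (1/20)[1*(12)*conj(1) + 1*(0)*conj(-1) + 2*(0)*conj(-1) + 2*(sqrt(5) + 7)*conj(1) + 2*(0)*conj(-1) + 2*(7 - sqrt(5))*conj(1) + 5*(2)*conj(1) + 5*(-2)*conj(-1)]
      = (1/20)[(12) + (0) + (0) + (2*sqrt(5) + 14) + (0) + (14 - 2*sqrt(5)) + (10) + (10)] = 60/20 = 3
  <chi_rho, chi_4> = (1/20)[1*(12)*conj(1) + 1*(0)*conj(-1) + 2*(0)*conj(-1) + 2*(sqrt(5) + 7)*conj(1) + 2*(0)*conj(-1) + 2*(7 - sqrt(5))*conj(1) + 5*(2)*conj(-1) + 5*(-2)*conj(1)]
      = (1/20)[(12) + (0) + (0) + (2*sqrt(5) + 14) + (0) + (14 - 2*sqrt(5)) + (-10) + (-10)] = 20/20 = 1
  <chi_rho, chi_5> = (1/20)[1*(12)*conj(2) + 1*(0)*conj(-2) + 2*(0)*conj(1/2 + sqrt(5)/2) + 2*(sqrt(5) + 7)*conj(-1/2 + sqrt(5)/2) + 2*(0)*conj(1/2 - sqrt(5)/2) + 2*(7 - sqrt(5))*conj(-sqrt(5)/2 - 1/2) + 5*(2)*conj(0) + 5*(-2)*conj(0)]
      = (1/20)[(24) + (0) + (0) + (-2 + 6*sqrt(5)) + (0) + (-6*sqrt(5) - 2) + (0) + (0)] = 20/20 = 1
  <chi_rho, chi_6> = (1/20)[1*(12)*conj(2) + 1*(0)*conj(2) + 2*(0)*conj(-1/2 + sqrt(5)/2) + 2*(sqrt(5) + 7)*conj(-sqrt(5)/2 - 1/2) + 2*(0)*conj(-sqrt(5)/2 - 1/2) + 2*(7 - sqrt(5))*conj(-1/2 + sqrt(5)/2) + 5*(2)*conj(0) + 5*(-2)*conj(0)]
      = (1/20)[(24) + (0) + (0) + (-8*sqrt(5) - 12) + (0) + (-12 + 8*sqrt(5)) + (0) + (0)] = 0/20 = 0
  <chi_rho, chi_7> = (1/20)[1*(12)*conj(2) + 1*(0)*conj(-2) + 2*(0)*conj(1/2 - sqrt(5)/2) + 2*(sqrt(5) + 7)*conj(-sqrt(5)/2 - 1/2) + 2*(0)*conj(1/2 + sqrt(5)/2) + 2*(7 - sqrt(5))*conj(-1/2 + sqrt(5)/2) + 5*(2)*conj(0) + 5*(-2)*conj(0)]
      = (1/20)[(24) + (0) + (0) + (-8*sqrt(5) - 12) + (0) + (-12 + 8*sqrt(5)) + (0) + (0)] = 0/20 = 0
  <chi_rho, chi_8> = (1/20)[1*(12)*conj(2) + 1*(0)*conj(2) + 2*(0)*conj(-sqrt(5)/2 - 1/2) + 2*(sqrt(5) + 7)*conj(-1/2 + sqrt(5)/2) + 2*(0)*conj(-1/2 + sqrt(5)/2) + 2*(7 - sqrt(5))*conj(-sqrt(5)/2 - 1/2) + 5*(2)*conj(0) + 5*(-2)*conj(0)]
      = (1/20)[(24) + (0) + (0) + (-2 + 6*sqrt(5)) + (0) + (-6*sqrt(5) - 2) + (0) + (0)] = 20/20 = 1
Dimension check: dim(rho) = sum (mult * dim) = 2*1 + 2*1 + 3*1 + 1*1 + 1*2 + 0*2 + 0*2 + 1*2 = 12 = chi_rho(e) = 12.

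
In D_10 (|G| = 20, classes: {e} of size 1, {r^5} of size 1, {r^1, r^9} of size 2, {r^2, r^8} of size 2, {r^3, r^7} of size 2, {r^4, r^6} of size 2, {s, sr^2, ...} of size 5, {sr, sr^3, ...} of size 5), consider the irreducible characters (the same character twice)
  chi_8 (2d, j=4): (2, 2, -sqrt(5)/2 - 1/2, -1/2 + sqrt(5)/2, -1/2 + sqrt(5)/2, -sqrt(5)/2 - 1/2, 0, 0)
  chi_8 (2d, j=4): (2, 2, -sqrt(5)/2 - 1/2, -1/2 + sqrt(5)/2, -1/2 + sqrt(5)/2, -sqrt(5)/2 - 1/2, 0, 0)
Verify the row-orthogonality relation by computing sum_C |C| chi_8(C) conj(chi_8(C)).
Sum = 20 = |G| = 20; so <chi_8, chi_8> = 1 (norm-1 confirms irreducibility).

Justification: Compute term by term over conjugacy classes (|C| * chi_8(C) * conj(chi_8(C))):
  1*(2)*conj(2) + 1*(2)*conj(2) + 2*(-sqrt(5)/2 - 1/2)*conj(-sqrt(5)/2 - 1/2) + 2*(-1/2 + sqrt(5)/2)*conj(-1/2 + sqrt(5)/2) + 2*(-1/2 + sqrt(5)/2)*conj(-1/2 + sqrt(5)/2) + 2*(-sqrt(5)/2 - 1/2)*conj(-sqrt(5)/2 - 1/2) + 5*(0)*conj(0) + 5*(0)*conj(0)
  = (4) + (4) + (sqrt(5) + 3) + (3 - sqrt(5)) + (3 - sqrt(5)) + (sqrt(5) + 3) + (0) + (0)
  = 20.
Dividing by |G| = 20 gives 20/20 = 1, matching the row-orthogonality relation <chi_8, chi_8> = [chi_8 = chi_8].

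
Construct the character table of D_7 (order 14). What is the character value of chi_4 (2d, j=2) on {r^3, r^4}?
Conjugacy classes: {e} of size 1, {r^1, r^6} of size 2, {r^2, r^5} of size 2, {r^3, r^4} of size 2, {s, sr, ..., sr^6} of size 7.
Character table:
  irrep \ class              {e} (size 1)  {r^1, r^6} (size 2)  {r^2, r^5} (size 2)  {r^3, r^4} (size 2)  {s, sr, ..., sr^6} (size 7)
  chi_1 (triv)               1             1                    1                    1                    1                          
  chi_2 (sign: r->1, s->-1)  1             1                    1                    1                    -1                         
  chi_3 (2d, j=1)            2             2*cos(2*pi/7)        -2*cos(3*pi/7)       -2*cos(pi/7)         0                          
  chi_4 (2d, j=2)            2             -2*cos(3*pi/7)       -2*cos(pi/7)         2*cos(2*pi/7)        0                          
  chi_5 (2d, j=3)            2             -2*cos(pi/7)         2*cos(2*pi/7)        -2*cos(3*pi/7)       0                          

Spot check: chi_4 (2d, j=2) on {r^3, r^4} = 2*cos(2*pi/7).

Why: D_7 has order 2*7 = 14 with 5 conjugacy classes, hence 5 irreducibles. Sum of squared dims 1 + 1 + 4 + 4 + 4 = 14 = |G|. Linear characters come from the abelianisation; the 2-dimensional irreps have character r^k -> 2*cos(2*pi*j*k/7), reflections -> 0.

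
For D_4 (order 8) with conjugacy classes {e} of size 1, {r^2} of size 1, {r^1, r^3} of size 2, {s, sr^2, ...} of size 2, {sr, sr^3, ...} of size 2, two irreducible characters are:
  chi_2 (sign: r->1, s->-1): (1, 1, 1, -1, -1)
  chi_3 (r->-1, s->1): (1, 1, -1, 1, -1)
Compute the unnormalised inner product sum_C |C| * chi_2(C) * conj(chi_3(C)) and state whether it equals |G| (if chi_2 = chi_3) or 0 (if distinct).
Sum = 0; so <chi_2, chi_3> = 0 (distinct irreducibles are orthogonal).

Justification: Compute term by term over conjugacy classes (|C| * chi_2(C) * conj(chi_3(C))):
  1*(1)*conj(1) + 1*(1)*conj(1) + 2*(1)*conj(-1) + 2*(-1)*conj(1) + 2*(-1)*conj(-1)
  = (1) + (1) + (-2) + (-2) + (2)
  = 0.
Dividing by |G| = 8 gives 0/8 = 0, matching the row-orthogonality relation <chi_2, chi_3> = [chi_2 = chi_3].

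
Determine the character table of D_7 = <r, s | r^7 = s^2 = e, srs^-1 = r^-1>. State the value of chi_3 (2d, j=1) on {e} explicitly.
Conjugacy classes: {e} of size 1, {r^1, r^6} of size 2, {r^2, r^5} of size 2, {r^3, r^4} of size 2, {s, sr, ..., sr^6} of size 7.
Character table:
  irrep \ class              {e} (size 1)  {r^1, r^6} (size 2)  {r^2, r^5} (size 2)  {r^3, r^4} (size 2)  {s, sr, ..., sr^6} (size 7)
  chi_1 (triv)               1             1                    1                    1                    1                          
  chi_2 (sign: r->1, s->-1)  1             1                    1                    1                    -1                         
  chi_3 (2d, j=1)            2             2*cos(2*pi/7)        -2*cos(3*pi/7)       -2*cos(pi/7)         0                          
  chi_4 (2d, j=2)            2             -2*cos(3*pi/7)       -2*cos(pi/7)         2*cos(2*pi/7)        0                          
  chi_5 (2d, j=3)            2             -2*cos(pi/7)         2*cos(2*pi/7)        -2*cos(3*pi/7)       0                          

Spot check: chi_3 (2d, j=1) on {e} = 2.

Argument: D_7 has order 2*7 = 14 with 5 conjugacy classes, hence 5 irreducibles. Sum of squared dims 1 + 1 + 4 + 4 + 4 = 14 = |G|. Linear characters come from the abelianisation; the 2-dimensional irreps have character r^k -> 2*cos(2*pi*j*k/7), reflections -> 0.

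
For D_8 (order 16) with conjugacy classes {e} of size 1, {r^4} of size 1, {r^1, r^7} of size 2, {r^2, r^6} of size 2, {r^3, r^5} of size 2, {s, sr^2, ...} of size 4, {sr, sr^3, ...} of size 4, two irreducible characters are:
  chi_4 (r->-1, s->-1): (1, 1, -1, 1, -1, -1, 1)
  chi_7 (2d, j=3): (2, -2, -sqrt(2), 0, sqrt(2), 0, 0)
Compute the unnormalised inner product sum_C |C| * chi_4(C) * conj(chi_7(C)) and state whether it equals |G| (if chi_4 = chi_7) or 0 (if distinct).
Sum = 0; so <chi_4, chi_7> = 0 (distinct irreducibles are orthogonal).

Details: Compute term by term over conjugacy classes (|C| * chi_4(C) * conj(chi_7(C))):
  1*(1)*conj(2) + 1*(1)*conj(-2) + 2*(-1)*conj(-sqrt(2)) + 2*(1)*conj(0) + 2*(-1)*conj(sqrt(2)) + 4*(-1)*conj(0) + 4*(1)*conj(0)
  = (2) + (-2) + (2*sqrt(2)) + (0) + (-2*sqrt(2)) + (0) + (0)
  = 0.
Dividing by |G| = 16 gives 0/16 = 0, matching the row-orthogonality relation <chi_4, chi_7> = [chi_4 = chi_7].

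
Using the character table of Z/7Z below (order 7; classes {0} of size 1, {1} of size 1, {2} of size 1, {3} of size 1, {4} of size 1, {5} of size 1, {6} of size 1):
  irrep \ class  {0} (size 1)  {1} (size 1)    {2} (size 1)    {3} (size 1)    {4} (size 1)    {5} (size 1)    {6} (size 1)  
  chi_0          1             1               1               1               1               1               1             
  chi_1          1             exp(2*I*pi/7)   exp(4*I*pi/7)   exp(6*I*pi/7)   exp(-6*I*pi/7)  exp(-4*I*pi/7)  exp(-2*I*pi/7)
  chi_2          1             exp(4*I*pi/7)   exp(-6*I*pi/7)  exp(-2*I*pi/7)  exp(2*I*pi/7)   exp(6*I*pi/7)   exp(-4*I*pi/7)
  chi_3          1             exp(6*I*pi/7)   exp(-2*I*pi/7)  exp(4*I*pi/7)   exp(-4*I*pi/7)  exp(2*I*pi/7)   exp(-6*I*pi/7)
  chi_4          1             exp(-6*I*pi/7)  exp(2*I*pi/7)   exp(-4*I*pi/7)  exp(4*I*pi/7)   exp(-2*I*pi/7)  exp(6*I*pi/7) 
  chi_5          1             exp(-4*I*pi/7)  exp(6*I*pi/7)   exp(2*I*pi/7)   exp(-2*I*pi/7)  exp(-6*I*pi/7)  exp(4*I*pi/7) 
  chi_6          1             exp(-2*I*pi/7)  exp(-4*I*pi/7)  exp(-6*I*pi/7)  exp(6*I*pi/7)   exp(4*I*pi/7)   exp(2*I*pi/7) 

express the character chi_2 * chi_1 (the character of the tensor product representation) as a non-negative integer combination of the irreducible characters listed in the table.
chi_2 tensor chi_1 = chi_3 (all other irreducibles have multiplicity 0).

Solution. The character of a tensor product is the pointwise product (chi_2 * chi_1)(C) = chi_2(C) * chi_1(C):
  {0}: (1)*(1), {1}: (exp(4*I*pi/7))*(exp(2*I*pi/7)), {2}: (exp(-6*I*pi/7))*(exp(4*I*pi/7)), {3}: (exp(-2*I*pi/7))*(exp(6*I*pi/7)), {4}: (exp(2*I*pi/7))*(exp(-6*I*pi/7)), {5}: (exp(6*I*pi/7))*(exp(-4*I*pi/7)), {6}: (exp(-4*I*pi/7))*(exp(-2*I*pi/7))
so (chi_2 * chi_1) takes values
  {0} -> 1, {1} -> exp(6*I*pi/7), {2} -> exp(-2*I*pi/7), {3} -> exp(4*I*pi/7), {4} -> exp(-4*I*pi/7), {5} -> exp(2*I*pi/7), {6} -> exp(-6*I*pi/7).
Now take the inner product of this character with each irreducible chi from the table, <chi_2*chi_1, chi> = (1/7) sum_C |C| (chi_2*chi_1)(C) conj(chi(C)):
  <chi_2*chi_1, chi_0> = (1/7)[1*(1)*conj(1) + 1*(exp(6*I*pi/7))*conj(1) + 1*(exp(-2*I*pi/7))*conj(1) + 1*(exp(4*I*pi/7))*conj(1) + 1*(exp(-4*I*pi/7))*conj(1) + 1*(exp(2*I*pi/7))*conj(1) + 1*(exp(-6*I*pi/7))*conj(1)]
      = (1/7)[(1) + (exp(6*I*pi/7)) + (exp(-2*I*pi/7)) + (exp(4*I*pi/7)) + (exp(-4*I*pi/7)) + (exp(2*I*pi/7)) + (exp(-6*I*pi/7))] = 0/7 = 0
  <chi_2*chi_1, chi_1> = (1/7)[1*(1)*conj(1) + 1*(exp(6*I*pi/7))*conj(exp(2*I*pi/7)) + 1*(exp(-2*I*pi/7))*conj(exp(4*I*pi/7)) + 1*(exp(4*I*pi/7))*conj(exp(6*I*pi/7)) + 1*(exp(-4*I*pi/7))*conj(exp(-6*I*pi/7)) + 1*(exp(2*I*pi/7))*conj(exp(-4*I*pi/7)) + 1*(exp(-6*I*pi/7))*conj(exp(-2*I*pi/7))]
      = (1/7)[(1) + (exp(4*I*pi/7)) + (exp(-6*I*pi/7)) + (exp(-2*I*pi/7)) + (exp(2*I*pi/7)) + (exp(6*I*pi/7)) + (exp(-4*I*pi/7))] = 0/7 = 0
  <chi_2*chi_1, chi_2> = (1/7)[1*(1)*conj(1) + 1*(exp(6*I*pi/7))*conj(exp(4*I*pi/7)) + 1*(exp(-2*I*pi/7))*conj(exp(-6*I*pi/7)) + 1*(exp(4*I*pi/7))*conj(exp(-2*I*pi/7)) + 1*(exp(-4*I*pi/7))*conj(exp(2*I*pi/7)) + 1*(exp(2*I*pi/7))*conj(exp(6*I*pi/7)) + 1*(exp(-6*I*pi/7))*conj(exp(-4*I*pi/7))]
      = (1/7)[(1) + (exp(2*I*pi/7)) + (exp(4*I*pi/7)) + (exp(6*I*pi/7)) + (exp(-6*I*pi/7)) + (exp(-4*I*pi/7)) + (exp(-2*I*pi/7))] = 0/7 = 0
  <chi_2*chi_1, chi_3> = (1/7)[1*(1)*conj(1) + 1*(exp(6*I*pi/7))*conj(exp(6*I*pi/7)) + 1*(exp(-2*I*pi/7))*conj(exp(-2*I*pi/7)) + 1*(exp(4*I*pi/7))*conj(exp(4*I*pi/7)) + 1*(exp(-4*I*pi/7))*conj(exp(-4*I*pi/7)) + 1*(exp(2*I*pi/7))*conj(exp(2*I*pi/7)) + 1*(exp(-6*I*pi/7))*conj(exp(-6*I*pi/7))]
      = (1/7)[(1) + (1) + (1) + (1) + (1) + (1) + (1)] = 7/7 = 1
  <chi_2*chi_1, chi_4> = (1/7)[1*(1)*conj(1) + 1*(exp(6*I*pi/7))*conj(exp(-6*I*pi/7)) + 1*(exp(-2*I*pi/7))*conj(exp(2*I*pi/7)) + 1*(exp(4*I*pi/7))*conj(exp(-4*I*pi/7)) + 1*(exp(-4*I*pi/7))*conj(exp(4*I*pi/7)) + 1*(exp(2*I*pi/7))*conj(exp(-2*I*pi/7)) + 1*(exp(-6*I*pi/7))*conj(exp(6*I*pi/7))]
      = (1/7)[(1) + (exp(-2*I*pi/7)) + (exp(-4*I*pi/7)) + (exp(-6*I*pi/7)) + (exp(6*I*pi/7)) + (exp(4*I*pi/7)) + (exp(2*I*pi/7))] = 0/7 = 0
  <chi_2*chi_1, chi_5> = (1/7)[1*(1)*conj(1) + 1*(exp(6*I*pi/7))*conj(exp(-4*I*pi/7)) + 1*(exp(-2*I*pi/7))*conj(exp(6*I*pi/7)) + 1*(exp(4*I*pi/7))*conj(exp(2*I*pi/7)) + 1*(exp(-4*I*pi/7))*conj(exp(-2*I*pi/7)) + 1*(exp(2*I*pi/7))*conj(exp(-6*I*pi/7)) + 1*(exp(-6*I*pi/7))*conj(exp(4*I*pi/7))]
      = (1/7)[(1) + (exp(-4*I*pi/7)) + (exp(6*I*pi/7)) + (exp(2*I*pi/7)) + (exp(-2*I*pi/7)) + (exp(-6*I*pi/7)) + (exp(4*I*pi/7))] = 0/7 = 0
  <chi_2*chi_1, chi_6> = (1/7)[1*(1)*conj(1) + 1*(exp(6*I*pi/7))*conj(exp(-2*I*pi/7)) + 1*(exp(-2*I*pi/7))*conj(exp(-4*I*pi/7)) + 1*(exp(4*I*pi/7))*conj(exp(-6*I*pi/7)) + 1*(exp(-4*I*pi/7))*conj(exp(6*I*pi/7)) + 1*(exp(2*I*pi/7))*conj(exp(4*I*pi/7)) + 1*(exp(-6*I*pi/7))*conj(exp(2*I*pi/7))]
      = (1/7)[(1) + (exp(-6*I*pi/7)) + (exp(2*I*pi/7)) + (exp(-4*I*pi/7)) + (exp(4*I*pi/7)) + (exp(-2*I*pi/7)) + (exp(6*I*pi/7))] = 0/7 = 0
(Exp terms are combined using exp(i*s)*conj(exp(i*t)) = exp(i*(s-t)), and sums of them are collapsed using the identity that for every m > 1 the m distinct m-th roots of unity sum to 0, e.g. 1 + exp(2*I*pi/3) + exp(-2*I*pi/3) = 0.)
Hence the multiplicities are chi_3: 1. Dimension check: dim(chi_2)*dim(chi_1) = 1*1 = 1 and sum (mult * dim) = 1*1 = 1.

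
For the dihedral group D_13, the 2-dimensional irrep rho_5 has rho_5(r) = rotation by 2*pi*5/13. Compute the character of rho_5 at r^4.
chi_{rho_5}(r^4) = 2*cos(2*pi*5*4/13) = -2*cos(pi/13)

Explanation: rho_5(r^4) is rotation by angle 2*pi*5*4/13, whose trace is 2*cos(2*pi*5*4/13) = -2*cos(pi/13).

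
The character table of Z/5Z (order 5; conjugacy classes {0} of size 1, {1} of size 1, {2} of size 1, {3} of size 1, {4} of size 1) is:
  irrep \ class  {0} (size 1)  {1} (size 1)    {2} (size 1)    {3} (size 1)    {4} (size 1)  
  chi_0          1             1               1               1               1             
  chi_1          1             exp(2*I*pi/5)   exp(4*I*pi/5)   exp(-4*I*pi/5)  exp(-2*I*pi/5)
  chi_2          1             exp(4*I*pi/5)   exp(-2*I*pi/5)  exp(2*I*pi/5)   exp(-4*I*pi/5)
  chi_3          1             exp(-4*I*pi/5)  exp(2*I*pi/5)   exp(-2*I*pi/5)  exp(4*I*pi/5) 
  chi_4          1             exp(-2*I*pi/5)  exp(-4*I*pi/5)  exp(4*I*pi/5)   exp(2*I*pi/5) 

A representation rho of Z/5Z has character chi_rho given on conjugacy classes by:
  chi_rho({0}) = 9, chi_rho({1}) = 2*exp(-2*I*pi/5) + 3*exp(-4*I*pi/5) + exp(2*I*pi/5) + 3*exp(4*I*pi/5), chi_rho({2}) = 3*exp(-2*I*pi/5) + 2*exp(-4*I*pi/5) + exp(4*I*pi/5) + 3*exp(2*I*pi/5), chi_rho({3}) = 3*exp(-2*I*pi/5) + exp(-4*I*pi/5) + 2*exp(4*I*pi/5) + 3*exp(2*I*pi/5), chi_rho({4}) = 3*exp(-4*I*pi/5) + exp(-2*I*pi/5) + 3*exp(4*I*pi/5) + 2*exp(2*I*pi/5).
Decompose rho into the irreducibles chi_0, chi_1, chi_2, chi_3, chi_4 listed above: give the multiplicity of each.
Multiplicities: chi_0: 0, chi_1: 1, chi_2: 3, chi_3: 3, chi_4: 2.

Explanation: Use <chi_rho, chi> = (1/|G|) sum_C |C| * chi_rho(C) * conj(chi(C)) with |G| = 5 for each irreducible chi in the table:
  <chi_rho, chi_0> = (1/5)[1*(9)*conj(1) + 1*(2*exp(-2*I*pi/5) + 3*exp(-4*I*pi/5) + exp(2*I*pi/5) + 3*exp(4*I*pi/5))*conj(1) + 1*(3*exp(-2*I*pi/5) + 2*exp(-4*I*pi/5) + exp(4*I*pi/5) + 3*exp(2*I*pi/5))*conj(1) + 1*(3*exp(-2*I*pi/5) + exp(-4*I*pi/5) + 2*exp(4*I*pi/5) + 3*exp(2*I*pi/5))*conj(1) + 1*(3*exp(-4*I*pi/5) + exp(-2*I*pi/5) + 3*exp(4*I*pi/5) + 2*exp(2*I*pi/5))*conj(1)]
      = (1/5)[(9) + (2*exp(-2*I*pi/5) + 3*exp(-4*I*pi/5) + exp(2*I*pi/5) + 3*exp(4*I*pi/5)) + (3*exp(-2*I*pi/5) + 2*exp(-4*I*pi/5) + exp(4*I*pi/5) + 3*exp(2*I*pi/5)) + (3*exp(-2*I*pi/5) + exp(-4*I*pi/5) + 2*exp(4*I*pi/5) + 3*exp(2*I*pi/5)) + (3*exp(-4*I*pi/5) + exp(-2*I*pi/5) + 3*exp(4*I*pi/5) + 2*exp(2*I*pi/5))] = 0/5 = 0
  <chi_rho, chi_1> = (1/5)[1*(9)*conj(1) + 1*(2*exp(-2*I*pi/5) + 3*exp(-4*I*pi/5) + exp(2*I*pi/5) + 3*exp(4*I*pi/5))*conj(exp(2*I*pi/5)) + 1*(3*exp(-2*I*pi/5) + 2*exp(-4*I*pi/5) + exp(4*I*pi/5) + 3*exp(2*I*pi/5))*conj(exp(4*I*pi/5)) + 1*(3*exp(-2*I*pi/5) + exp(-4*I*pi/5) + 2*exp(4*I*pi/5) + 3*exp(2*I*pi/5))*conj(exp(-4*I*pi/5)) + 1*(3*exp(-4*I*pi/5) + exp(-2*I*pi/5) + 3*exp(4*I*pi/5) + 2*exp(2*I*pi/5))*conj(exp(-2*I*pi/5))]
      = (1/5)[(9) + (1 + 2*exp(-4*I*pi/5) + 3*exp(4*I*pi/5) + 3*exp(2*I*pi/5)) + (1 + 3*exp(-2*I*pi/5) + 3*exp(4*I*pi/5) + 2*exp(2*I*pi/5)) + (1 + 2*exp(-2*I*pi/5) + 3*exp(-4*I*pi/5) + 3*exp(2*I*pi/5)) + (1 + 3*exp(-2*I*pi/5) + 3*exp(-4*I*pi/5) + 2*exp(4*I*pi/5))] = 5/5 = 1
  <chi_rho, chi_2> = (1/5)[1*(9)*conj(1) + 1*(2*exp(-2*I*pi/5) + 3*exp(-4*I*pi/5) + exp(2*I*pi/5) + 3*exp(4*I*pi/5))*conj(exp(4*I*pi/5)) + 1*(3*exp(-2*I*pi/5) + 2*exp(-4*I*pi/5) + exp(4*I*pi/5) + 3*exp(2*I*pi/5))*conj(exp(-2*I*pi/5)) + 1*(3*exp(-2*I*pi/5) + exp(-4*I*pi/5) + 2*exp(4*I*pi/5) + 3*exp(2*I*pi/5))*conj(exp(2*I*pi/5)) + 1*(3*exp(-4*I*pi/5) + exp(-2*I*pi/5) + 3*exp(4*I*pi/5) + 2*exp(2*I*pi/5))*conj(exp(-4*I*pi/5))]
      = (1/5)[(9) + (3 + exp(-2*I*pi/5) + 2*exp(4*I*pi/5) + 3*exp(2*I*pi/5)) + (3 + 2*exp(-2*I*pi/5) + exp(-4*I*pi/5) + 3*exp(4*I*pi/5)) + (3 + 3*exp(-4*I*pi/5) + exp(4*I*pi/5) + 2*exp(2*I*pi/5)) + (3 + 3*exp(-2*I*pi/5) + 2*exp(-4*I*pi/5) + exp(2*I*pi/5))] = 15/5 = 3
  <chi_rho, chi_3> = (1/5)[1*(9)*conj(1) + 1*(2*exp(-2*I*pi/5) + 3*exp(-4*I*pi/5) + exp(2*I*pi/5) + 3*exp(4*I*pi/5))*conj(exp(-4*I*pi/5)) + 1*(3*exp(-2*I*pi/5) + 2*exp(-4*I*pi/5) + exp(4*I*pi/5) + 3*exp(2*I*pi/5))*conj(exp(2*I*pi/5)) + 1*(3*exp(-2*I*pi/5) + exp(-4*I*pi/5) + 2*exp(4*I*pi/5) + 3*exp(2*I*pi/5))*conj(exp(-2*I*pi/5)) + 1*(3*exp(-4*I*pi/5) + exp(-2*I*pi/5) + 3*exp(4*I*pi/5) + 2*exp(2*I*pi/5))*conj(exp(4*I*pi/5))]
      = (1/5)[(9) + (3 + 3*exp(-2*I*pi/5) + exp(-4*I*pi/5) + 2*exp(2*I*pi/5)) + (3 + 3*exp(-4*I*pi/5) + exp(2*I*pi/5) + 2*exp(4*I*pi/5)) + (3 + 2*exp(-4*I*pi/5) + exp(-2*I*pi/5) + 3*exp(4*I*pi/5)) + (3 + 2*exp(-2*I*pi/5) + exp(4*I*pi/5) + 3*exp(2*I*pi/5))] = 15/5 = 3
  <chi_rho, chi_4> = (1/5)[1*(9)*conj(1) + 1*(2*exp(-2*I*pi/5) + 3*exp(-4*I*pi/5) + exp(2*I*pi/5) + 3*exp(4*I*pi/5))*conj(exp(-2*I*pi/5)) + 1*(3*exp(-2*I*pi/5) + 2*exp(-4*I*pi/5) + exp(4*I*pi/5) + 3*exp(2*I*pi/5))*conj(exp(-4*I*pi/5)) + 1*(3*exp(-2*I*pi/5) + exp(-4*I*pi/5) + 2*exp(4*I*pi/5) + 3*exp(2*I*pi/5))*conj(exp(4*I*pi/5)) + 1*(3*exp(-4*I*pi/5) + exp(-2*I*pi/5) + 3*exp(4*I*pi/5) + 2*exp(2*I*pi/5))*conj(exp(2*I*pi/5))]
      = (1/5)[(9) + (2 + 3*exp(-2*I*pi/5) + 3*exp(-4*I*pi/5) + exp(4*I*pi/5)) + (2 + 3*exp(-4*I*pi/5) + exp(-2*I*pi/5) + 3*exp(2*I*pi/5)) + (2 + 3*exp(-2*I*pi/5) + exp(2*I*pi/5) + 3*exp(4*I*pi/5)) + (2 + exp(-4*I*pi/5) + 3*exp(4*I*pi/5) + 3*exp(2*I*pi/5))] = 10/5 = 2
(Exp terms are combined using exp(i*s)*conj(exp(i*t)) = exp(i*(s-t)), and sums of them are collapsed using the identity that for every m > 1 the m distinct m-th roots of unity sum to 0, e.g. 1 + exp(2*I*pi/3) + exp(-2*I*pi/3) = 0.)
Dimension check: dim(rho) = sum (mult * dim) = 0*1 + 1*1 + 3*1 + 3*1 + 2*1 = 9 = chi_rho(e) = 9.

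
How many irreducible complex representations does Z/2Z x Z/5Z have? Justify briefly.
10

Proof sketch: The number of irreducible complex representations of a finite group equals its number of conjugacy classes. Z/2Z x Z/5Z is abelian of order 10, so every element is its own conjugacy class: 10 classes, so Z/2Z x Z/5Z (order 10) has exactly 10 irreducible complex representations.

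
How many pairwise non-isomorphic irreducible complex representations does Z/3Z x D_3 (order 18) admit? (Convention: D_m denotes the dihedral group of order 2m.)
9

Justification: The number of irreducible complex representations of a finite group equals its number of conjugacy classes. For a direct product, #classes(G x H) = #classes(G) * #classes(H). Z/3Z has 3 classes (abelian), D_3 has 3 classes, so 3 * 3 = 9, so Z/3Z x D_3 (order 18) has exactly 9 irreducible complex representations.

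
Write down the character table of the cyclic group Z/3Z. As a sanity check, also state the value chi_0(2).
Character table of Z/3Z (irreps indexed chi_0,...,chi_2 with chi_k(m) = zeta_3^(k*m), zeta_3 = exp(2*pi*i/3)):
  irrep \ class  {0} (size 1)  {1} (size 1)    {2} (size 1)  
  chi_0          1             1               1             
  chi_1          1             exp(2*I*pi/3)   exp(-2*I*pi/3)
  chi_2          1             exp(-2*I*pi/3)  exp(2*I*pi/3) 

Spot check: chi_0(2) = zeta_3^(0*2) = zeta_3^0 = 1.

Details: Z/3Z is abelian, so all 3 irreducible complex representations are 1-dimensional. They are given by chi_k(m) = zeta_3^(k*m) for k = 0,...,2. Row orthogonality: sum_m chi_k(m) conj(chi_l(m)) = 3 * [k = l].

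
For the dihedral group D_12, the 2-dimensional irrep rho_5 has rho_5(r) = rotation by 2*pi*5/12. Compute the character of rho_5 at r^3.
chi_{rho_5}(r^3) = 2*cos(2*pi*5*3/12) = 0

Justification: rho_5(r^3) is rotation by angle 2*pi*5*3/12, whose trace is 2*cos(2*pi*5*3/12) = 0.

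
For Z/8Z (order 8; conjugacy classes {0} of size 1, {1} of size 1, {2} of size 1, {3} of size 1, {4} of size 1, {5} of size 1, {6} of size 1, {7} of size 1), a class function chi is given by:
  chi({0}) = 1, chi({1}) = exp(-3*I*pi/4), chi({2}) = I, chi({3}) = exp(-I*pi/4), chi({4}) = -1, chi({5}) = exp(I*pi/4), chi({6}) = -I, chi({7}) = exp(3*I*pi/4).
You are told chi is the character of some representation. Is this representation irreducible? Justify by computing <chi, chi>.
Irreducible: <chi, chi> = 1.

Argument: <chi, chi> = (1/|G|) sum_C |C| * |chi(C)|^2 = (1/8)[1*|1|^2 + 1*|exp(-3*I*pi/4)|^2 + 1*|I|^2 + 1*|exp(-I*pi/4)|^2 + 1*|-1|^2 + 1*|exp(I*pi/4)|^2 + 1*|-I|^2 + 1*|exp(3*I*pi/4)|^2]
  = (1/8)[(1) + (1) + (1) + (1) + (1) + (1) + (1) + (1)] = 8/8 = 1.
(Exp terms are combined using exp(i*s)*conj(exp(i*t)) = exp(i*(s-t)), and sums of them are collapsed using the identity that for every m > 1 the m distinct m-th roots of unity sum to 0, e.g. 1 + exp(2*I*pi/3) + exp(-2*I*pi/3) = 0.)
A character is irreducible iff <chi, chi> = 1, so this representation is irreducible.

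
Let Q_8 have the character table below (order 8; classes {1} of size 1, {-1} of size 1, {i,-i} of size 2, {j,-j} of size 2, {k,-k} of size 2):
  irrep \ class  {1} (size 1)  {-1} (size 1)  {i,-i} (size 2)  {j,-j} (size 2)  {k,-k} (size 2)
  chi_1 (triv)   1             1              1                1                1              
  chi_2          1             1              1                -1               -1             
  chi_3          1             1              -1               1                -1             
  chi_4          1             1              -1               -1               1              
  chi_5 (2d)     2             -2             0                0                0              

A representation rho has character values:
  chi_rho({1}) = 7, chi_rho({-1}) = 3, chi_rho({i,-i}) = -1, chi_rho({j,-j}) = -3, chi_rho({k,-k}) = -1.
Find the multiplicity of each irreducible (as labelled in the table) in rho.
Multiplicities: chi_1: 0, chi_2: 2, chi_3: 1, chi_4: 2, chi_5: 1.

Solution. Use <chi_rho, chi> = (1/|G|) sum_C |C| * chi_rho(C) * conj(chi(C)) with |G| = 8 for each irreducible chi in the table:
  <chi_rho, chi_1> = (1/8)[1*(7)*conj(1) + 1*(3)*conj(1) + 2*(-1)*conj(1) + 2*(-3)*conj(1) + 2*(-1)*conj(1)]
      = (1/8)[(7) + (3) + (-2) + (-6) + (-2)] = 0/8 = 0
  <chi_rho, chi_2> = (1/8)[1*(7)*conj(1) + 1*(3)*conj(1) + 2*(-1)*conj(1) + 2*(-3)*conj(-1) + 2*(-1)*conj(-1)]
      = (1/8)[(7) + (3) + (-2) + (6) + (2)] = 16/8 = 2
  <chi_rho, chi_3> = (1/8)[1*(7)*conj(1) + 1*(3)*conj(1) + 2*(-1)*conj(-1) + 2*(-3)*conj(1) + 2*(-1)*conj(-1)]
      = (1/8)[(7) + (3) + (2) + (-6) + (2)] = 8/8 = 1
  <chi_rho, chi_4> = (1/8)[1*(7)*conj(1) + 1*(3)*conj(1) + 2*(-1)*conj(-1) + 2*(-3)*conj(-1) + 2*(-1)*conj(1)]
      = (1/8)[(7) + (3) + (2) + (6) + (-2)] = 16/8 = 2
  <chi_rho, chi_5> = (1/8)[1*(7)*conj(2) + 1*(3)*conj(-2) + 2*(-1)*conj(0) + 2*(-3)*conj(0) + 2*(-1)*conj(0)]
      = (1/8)[(14) + (-6) + (0) + (0) + (0)] = 8/8 = 1
Dimension check: dim(rho) = sum (mult * dim) = 0*1 + 2*1 + 1*1 + 2*1 + 1*2 = 7 = chi_rho(e) = 7.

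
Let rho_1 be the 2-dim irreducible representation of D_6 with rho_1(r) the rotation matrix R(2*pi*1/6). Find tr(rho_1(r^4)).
chi_{rho_1}(r^4) = 2*cos(2*pi*1*4/6) = -1

Reasoning: rho_1(r^4) is rotation by angle 2*pi*1*4/6, whose trace is 2*cos(2*pi*1*4/6) = -1.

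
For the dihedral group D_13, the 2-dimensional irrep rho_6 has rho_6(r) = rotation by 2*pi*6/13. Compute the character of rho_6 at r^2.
chi_{rho_6}(r^2) = 2*cos(2*pi*6*2/13) = 2*cos(2*pi/13)

Why: rho_6(r^2) is rotation by angle 2*pi*6*2/13, whose trace is 2*cos(2*pi*6*2/13) = 2*cos(2*pi/13).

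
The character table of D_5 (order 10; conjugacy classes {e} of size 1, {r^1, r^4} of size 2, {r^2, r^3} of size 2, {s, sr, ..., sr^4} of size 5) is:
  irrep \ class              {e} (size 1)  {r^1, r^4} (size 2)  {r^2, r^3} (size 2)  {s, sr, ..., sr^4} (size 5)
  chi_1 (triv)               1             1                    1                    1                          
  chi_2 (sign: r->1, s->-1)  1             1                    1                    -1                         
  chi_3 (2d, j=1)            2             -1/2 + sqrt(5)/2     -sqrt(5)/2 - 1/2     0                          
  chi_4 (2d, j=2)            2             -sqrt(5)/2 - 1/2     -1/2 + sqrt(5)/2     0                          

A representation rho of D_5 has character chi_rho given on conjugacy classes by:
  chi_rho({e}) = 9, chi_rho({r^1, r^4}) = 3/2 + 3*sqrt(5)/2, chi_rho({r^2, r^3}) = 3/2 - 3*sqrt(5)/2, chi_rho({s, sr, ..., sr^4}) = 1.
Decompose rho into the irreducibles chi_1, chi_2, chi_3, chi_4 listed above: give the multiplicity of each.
Multiplicities: chi_1: 2, chi_2: 1, chi_3: 3, chi_4: 0.

Proof sketch: Use <chi_rho, chi> = (1/|G|) sum_C |C| * chi_rho(C) * conj(chi(C)) with |G| = 10 for each irreducible chi in the table:
  <chi_rho, chi_1> = (1/10)[1*(9)*conj(1) + 2*(3/2 + 3*sqrt(5)/2)*conj(1) + 2*(3/2 - 3*sqrt(5)/2)*conj(1) + 5*(1)*conj(1)]
      = (1/10)[(9) + (3 + 3*sqrt(5)) + (3 - 3*sqrt(5)) + (5)] = 20/10 = 2
  <chi_rho, chi_2> = (1/10)[1*(9)*conj(1) + 2*(3/2 + 3*sqrt(5)/2)*conj(1) + 2*(3/2 - 3*sqrt(5)/2)*conj(1) + 5*(1)*conj(-1)]
      = (1/10)[(9) + (3 + 3*sqrt(5)) + (3 - 3*sqrt(5)) + (-5)] = 10/10 = 1
  <chi_rho, chi_3> = (1/10)[1*(9)*conj(2) + 2*(3/2 + 3*sqrt(5)/2)*conj(-1/2 + sqrt(5)/2) + 2*(3/2 - 3*sqrt(5)/2)*conj(-sqrt(5)/2 - 1/2) + 5*(1)*conj(0)]
      = (1/10)[(18) + (6) + (6) + (0)] = 30/10 = 3
  <chi_rho, chi_4> = (1/10)[1*(9)*conj(2) + 2*(3/2 + 3*sqrt(5)/2)*conj(-sqrt(5)/2 - 1/2) + 2*(3/2 - 3*sqrt(5)/2)*conj(-1/2 + sqrt(5)/2) + 5*(1)*conj(0)]
      = (1/10)[(18) + (-9 - 3*sqrt(5)) + (-9 + 3*sqrt(5)) + (0)] = 0/10 = 0
Dimension check: dim(rho) = sum (mult * dim) = 2*1 + 1*1 + 3*2 + 0*2 = 9 = chi_rho(e) = 9.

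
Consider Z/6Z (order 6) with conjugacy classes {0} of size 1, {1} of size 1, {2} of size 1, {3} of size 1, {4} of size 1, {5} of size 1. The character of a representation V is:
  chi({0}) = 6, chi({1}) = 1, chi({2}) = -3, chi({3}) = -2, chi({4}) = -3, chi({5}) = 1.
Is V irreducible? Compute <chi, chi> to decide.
Not irreducible (reducible): <chi, chi> = 10 > 1.

Justification: <chi, chi> = (1/|G|) sum_C |C| * |chi(C)|^2 = (1/6)[1*|6|^2 + 1*|1|^2 + 1*|-3|^2 + 1*|-2|^2 + 1*|-3|^2 + 1*|1|^2]
  = (1/6)[(36) + (1) + (9) + (4) + (9) + (1)] = 60/6 = 10.
(Exp terms are combined using exp(i*s)*conj(exp(i*t)) = exp(i*(s-t)), and sums of them are collapsed using the identity that for every m > 1 the m distinct m-th roots of unity sum to 0, e.g. 1 + exp(2*I*pi/3) + exp(-2*I*pi/3) = 0.)
A character is irreducible iff <chi, chi> = 1, so this representation is reducible.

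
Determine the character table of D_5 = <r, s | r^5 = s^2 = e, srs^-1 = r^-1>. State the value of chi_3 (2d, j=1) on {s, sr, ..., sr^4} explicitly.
Conjugacy classes: {e} of size 1, {r^1, r^4} of size 2, {r^2, r^3} of size 2, {s, sr, ..., sr^4} of size 5.
Character table:
  irrep \ class              {e} (size 1)  {r^1, r^4} (size 2)  {r^2, r^3} (size 2)  {s, sr, ..., sr^4} (size 5)
  chi_1 (triv)               1             1                    1                    1                          
  chi_2 (sign: r->1, s->-1)  1             1                    1                    -1                         
  chi_3 (2d, j=1)            2             -1/2 + sqrt(5)/2     -sqrt(5)/2 - 1/2     0                          
  chi_4 (2d, j=2)            2             -sqrt(5)/2 - 1/2     -1/2 + sqrt(5)/2     0                          

Spot check: chi_3 (2d, j=1) on {s, sr, ..., sr^4} = 0.

Working: D_5 has order 2*5 = 10 with 4 conjugacy classes, hence 4 irreducibles. Sum of squared dims 1 + 1 + 4 + 4 = 10 = |G|. Linear characters come from the abelianisation; the 2-dimensional irreps have character r^k -> 2*cos(2*pi*j*k/5), reflections -> 0.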